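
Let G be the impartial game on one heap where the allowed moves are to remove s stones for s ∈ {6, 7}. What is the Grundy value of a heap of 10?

1

Build the Grundy sequence with g(k) = mex{g(k−s) : s ∈ {6, 7}, s ≤ k}:
g(0) = mex{} = 0
g(1) = mex{} = 0
g(2) = mex{} = 0
g(3) = mex{} = 0
g(4) = mex{} = 0
g(5) = mex{} = 0
g(6) = mex{0} = 1
g(7) = mex{0} = 1
g(8) = mex{0} = 1
g(9) = mex{0} = 1
g(10) = mex{0} = 1
So g(10) = 1.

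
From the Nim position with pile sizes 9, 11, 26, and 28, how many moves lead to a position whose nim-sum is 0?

1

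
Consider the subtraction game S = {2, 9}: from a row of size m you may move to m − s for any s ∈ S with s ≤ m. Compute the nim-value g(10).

1

Build the Grundy sequence with g(k) = mex{g(k−s) : s ∈ {2, 9}, s ≤ k}:
k:     0  1  2  3  4  5  6  7  8  9 10
g(k):  0  0  1  1  0  0  1  1  0  2  1
So g(10) = 1.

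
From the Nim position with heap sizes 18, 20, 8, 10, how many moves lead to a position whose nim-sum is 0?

1

Nim-sum: 18 ^ 20 ^ 8 ^ 10 = 4.
The overall nim-sum is X = 4. A heap of size p has a winning move iff p XOR X < p (reduce it to p XOR X).
  18: 18 XOR 4 = 22 ≥ 18 — no move.
  20: 20 XOR 4 = 16 < 20 — winning move (to 16).
  8: 8 XOR 4 = 12 ≥ 8 — no move.
  10: 10 XOR 4 = 14 ≥ 10 — no move.
That gives 1 winning move.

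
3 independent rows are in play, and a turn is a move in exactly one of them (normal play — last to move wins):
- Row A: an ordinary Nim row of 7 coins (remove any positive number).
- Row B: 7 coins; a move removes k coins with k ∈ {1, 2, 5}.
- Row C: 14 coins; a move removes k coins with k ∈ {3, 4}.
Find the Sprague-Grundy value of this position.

6

Row A is a plain Nim row of size 7, so its Grundy value is 7.
For row B, compute g(0), g(1), … with moves {1, 2, 5}:
g(0) = mex{} = 0
g(1) = mex{0} = 1
g(2) = mex{0,1} = 2
g(3) = mex{1,2} = 0
g(4) = mex{0,2} = 1
g(5) = mex{0,1} = 2
g(6) = mex{1,2} = 0
g(7) = mex{0,2} = 1
So g(7) = 1.
For row C, compute g(0), g(1), … with moves {3, 4}:
k:     0  1  2  3  4  5  6  7  8  9 10 11 12 13 14
g(k):  0  0  0  1  1  1  2  0  0  0  1  1  1  2  0
So g(14) = 0.
The value of a disjunctive sum is the nim-sum of the parts.
Combined value = 7 ⊕ 1 ⊕ 0 = 6.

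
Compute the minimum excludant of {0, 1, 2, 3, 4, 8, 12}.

The values 0, 1, 2, 3, 4 are all present; 5 is the first non-negative integer missing from the set.

5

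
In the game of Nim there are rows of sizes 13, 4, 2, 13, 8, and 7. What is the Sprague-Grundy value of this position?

Write each in binary and XOR column by column:
  1101  (13)
  0100  (4)
  0010  (2)
  1101  (13)
  1000  (8)
  0111  (7)
  ----
  1001  (9)

9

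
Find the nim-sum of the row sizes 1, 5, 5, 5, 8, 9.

In binary:
  0001  (1)
  0101  (5)
  0101  (5)
  0101  (5)
  1000  (8)
  1001  (9)
  ----
  0101  (5)

5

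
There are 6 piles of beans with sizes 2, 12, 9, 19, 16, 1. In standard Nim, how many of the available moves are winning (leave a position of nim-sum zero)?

Bitwise XOR of the heap sizes:
  00010  (2)
  01100  (12)
  01001  (9)
  10011  (19)
  10000  (16)
  00001  (1)
  -----
  00101  (5)
The overall nim-sum is X = 5. A pile of size p has a winning move iff p XOR X < p (reduce it to p XOR X).
  2: 2 XOR 5 = 7 ≥ 2 — no move.
  12: 12 XOR 5 = 9 < 12 — winning move (to 9).
  9: 9 XOR 5 = 12 ≥ 9 — no move.
  19: 19 XOR 5 = 22 ≥ 19 — no move.
  16: 16 XOR 5 = 21 ≥ 16 — no move.
  1: 1 XOR 5 = 4 ≥ 1 — no move.
That gives 1 winning move.

1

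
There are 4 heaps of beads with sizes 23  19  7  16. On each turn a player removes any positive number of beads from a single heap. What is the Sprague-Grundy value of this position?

19

Compute the nim-sum pairwise:
23 XOR 19 = 4
4 XOR 7 = 3
3 XOR 16 = 19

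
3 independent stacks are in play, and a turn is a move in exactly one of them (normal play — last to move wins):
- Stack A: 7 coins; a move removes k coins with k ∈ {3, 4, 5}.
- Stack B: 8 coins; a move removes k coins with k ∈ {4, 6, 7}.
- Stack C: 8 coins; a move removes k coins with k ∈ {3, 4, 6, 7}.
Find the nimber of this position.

Grundy values for stack A (subtraction set {3, 4, 5}):
k:     0  1  2  3  4  5  6  7
g(k):  0  0  0  1  1  1  2  2
So g(7) = 2.
Grundy values for stack B (subtraction set {4, 6, 7}):
k:     0  1  2  3  4  5  6  7  8
g(k):  0  0  0  0  1  1  1  1  2
So g(8) = 2.
Build the Grundy sequence for stack C with g(k) = mex{g(k−s) : s ∈ {3, 4, 6, 7}, s ≤ k}:
k:     0  1  2  3  4  5  6  7  8
g(k):  0  0  0  1  1  1  2  2  2
So g(8) = 2.
The value of a disjunctive sum is the nim-sum of the parts.
Combined value = 2 ⊕ 2 ⊕ 2 = 2.

2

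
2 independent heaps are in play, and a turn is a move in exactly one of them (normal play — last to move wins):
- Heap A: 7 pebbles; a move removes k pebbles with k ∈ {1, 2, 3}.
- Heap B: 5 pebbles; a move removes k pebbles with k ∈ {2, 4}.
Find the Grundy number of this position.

1

For heap A, compute g(0), g(1), … with moves {1, 2, 3}:
k:     0  1  2  3  4  5  6  7
g(k):  0  1  2  3  0  1  2  3
So g(7) = 3.
Build the Grundy sequence for heap B with g(k) = mex{g(k−s) : s ∈ {2, 4}, s ≤ k}:
g(0) = mex{} = 0
g(1) = mex{} = 0
g(2) = mex{0} = 1
g(3) = mex{0} = 1
g(4) = mex{0,1} = 2
g(5) = mex{0,1} = 2
So g(5) = 2.
The value of a disjunctive sum is the nim-sum of the parts.
Combined value = 3 ⊕ 2 = 1.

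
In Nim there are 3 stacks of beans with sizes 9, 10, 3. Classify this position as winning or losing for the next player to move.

Losing position

Nim-sum: 9 ^ 10 ^ 3 = 0.
The nim-sum is 0, so this is a P-position: the player to move is in a losing position under optimal play.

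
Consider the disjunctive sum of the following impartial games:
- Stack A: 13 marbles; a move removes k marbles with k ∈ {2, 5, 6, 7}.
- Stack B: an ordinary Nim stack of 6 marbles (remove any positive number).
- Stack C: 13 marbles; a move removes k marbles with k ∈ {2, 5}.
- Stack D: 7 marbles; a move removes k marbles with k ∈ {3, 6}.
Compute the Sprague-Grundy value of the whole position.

5

Grundy values for stack A (subtraction set {2, 5, 6, 7}):
g(0) = mex{} = 0
g(1) = mex{} = 0
g(2) = mex{0} = 1
g(3) = mex{0} = 1
g(4) = mex{1} = 0
g(5) = mex{0,1} = 2
g(6) = mex{0} = 1
g(7) = mex{0,1,2} = 3
g(8) = mex{0,1} = 2
g(9) = mex{0,1,3} = 2
g(10) = mex{0,1,2} = 3
g(11) = mex{0,1,2} = 3
g(12) = mex{1,2,3} = 0
g(13) = mex{1,2,3} = 0
So g(13) = 0.
Stack B is a plain Nim stack of size 6, so its Grundy value is 6.
For stack C, compute g(0), g(1), … with moves {2, 5}:
k:     0  1  2  3  4  5  6  7  8  9 10 11 12 13
g(k):  0  0  1  1  0  2  1  0  0  1  1  0  2  1
So g(13) = 1.
Build the Grundy sequence for stack D with g(k) = mex{g(k−s) : s ∈ {3, 6}, s ≤ k}:
g(0) = mex{} = 0
g(1) = mex{} = 0
g(2) = mex{} = 0
g(3) = mex{0} = 1
g(4) = mex{0} = 1
g(5) = mex{0} = 1
g(6) = mex{0,1} = 2
g(7) = mex{0,1} = 2
So g(7) = 2.
By the Sprague-Grundy theorem, the Grundy value of a sum of independent games is the XOR of the component values.
Combined value = 0 XOR 6 XOR 1 XOR 2 = 5.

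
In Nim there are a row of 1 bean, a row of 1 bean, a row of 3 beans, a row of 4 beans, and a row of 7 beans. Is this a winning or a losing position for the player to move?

Losing position

Nim-sum: 1 ^ 1 ^ 3 ^ 4 ^ 7 = 0.
The nim-sum is 0, so this is a P-position: the player to move is in a losing position under optimal play.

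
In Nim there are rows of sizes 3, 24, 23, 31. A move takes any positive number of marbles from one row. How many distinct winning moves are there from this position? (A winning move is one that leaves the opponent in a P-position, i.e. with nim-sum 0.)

Compute the nim-sum pairwise:
3 ⊕ 24 = 27
27 ⊕ 23 = 12
12 ⊕ 31 = 19
The overall nim-sum is X = 19. A row of size p has a winning move iff p XOR X < p (reduce it to p XOR X).
  3: 3 XOR 19 = 16 ≥ 3 — no move.
  24: 24 XOR 19 = 11 < 24 — winning move (to 11).
  23: 23 XOR 19 = 4 < 23 — winning move (to 4).
  31: 31 XOR 19 = 12 < 31 — winning move (to 12).
That gives 3 winning moves.

3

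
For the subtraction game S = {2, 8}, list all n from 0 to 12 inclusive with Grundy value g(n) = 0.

0, 1, 4, 5, 10, 11

Grundy values for subtraction set {2, 8}:
k:     0  1  2  3  4  5  6  7  8  9 10 11 12
g(k):  0  0  1  1  0  0  1  1  2  2  0  0  1
The P-positions (g = 0) in 0..12 are 0, 1, 4, 5, 10, 11.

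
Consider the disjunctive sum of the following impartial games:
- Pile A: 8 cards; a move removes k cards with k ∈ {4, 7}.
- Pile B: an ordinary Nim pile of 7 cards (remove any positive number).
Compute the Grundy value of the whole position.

Grundy values for pile A (subtraction set {4, 7}):
g(0) = mex{} = 0
g(1) = mex{} = 0
g(2) = mex{} = 0
g(3) = mex{} = 0
g(4) = mex{0} = 1
g(5) = mex{0} = 1
g(6) = mex{0} = 1
g(7) = mex{0} = 1
g(8) = mex{0,1} = 2
So g(8) = 2.
Pile B is a plain Nim pile of size 7, so its Grundy value is 7.
The value of a disjunctive sum is the nim-sum of the parts.
Combined value = 2 XOR 7 = 5.

5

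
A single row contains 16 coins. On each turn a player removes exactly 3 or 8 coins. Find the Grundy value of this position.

1

Grundy values for subtraction set {3, 8}:
k:     0  1  2  3  4  5  6  7  8  9 10 11 12 13 14 15 16
g(k):  0  0  0  1  1  1  0  0  2  1  1  0  0  0  1  1  1
So g(16) = 1.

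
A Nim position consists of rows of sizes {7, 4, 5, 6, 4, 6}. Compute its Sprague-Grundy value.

2

Compute the nim-sum pairwise:
7 ⊕ 4 = 3
3 ⊕ 5 = 6
6 ⊕ 6 = 0
0 ⊕ 4 = 4
4 ⊕ 6 = 2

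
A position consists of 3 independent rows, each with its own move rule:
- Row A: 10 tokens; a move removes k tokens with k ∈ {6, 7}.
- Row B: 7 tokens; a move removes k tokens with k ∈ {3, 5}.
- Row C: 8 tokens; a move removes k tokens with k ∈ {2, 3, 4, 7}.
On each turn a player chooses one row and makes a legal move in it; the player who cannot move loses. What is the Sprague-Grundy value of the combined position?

2

Build the Grundy sequence for row A with g(k) = mex{g(k−s) : s ∈ {6, 7}, s ≤ k}:
k:     0  1  2  3  4  5  6  7  8  9 10
g(k):  0  0  0  0  0  0  1  1  1  1  1
So g(10) = 1.
Grundy values for row B (subtraction set {3, 5}):
g(0) = mex{} = 0
g(1) = mex{} = 0
g(2) = mex{} = 0
g(3) = mex{0} = 1
g(4) = mex{0} = 1
g(5) = mex{0} = 1
g(6) = mex{0,1} = 2
g(7) = mex{0,1} = 2
So g(7) = 2.
For row C, compute g(0), g(1), … with moves {2, 3, 4, 7}:
k:     0  1  2  3  4  5  6  7  8
g(k):  0  0  1  1  2  2  0  3  1
So g(8) = 1.
The value of a disjunctive sum is the nim-sum of the parts.
Combined value = 1 XOR 2 XOR 1 = 2.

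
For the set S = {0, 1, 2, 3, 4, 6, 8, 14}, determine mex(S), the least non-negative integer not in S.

5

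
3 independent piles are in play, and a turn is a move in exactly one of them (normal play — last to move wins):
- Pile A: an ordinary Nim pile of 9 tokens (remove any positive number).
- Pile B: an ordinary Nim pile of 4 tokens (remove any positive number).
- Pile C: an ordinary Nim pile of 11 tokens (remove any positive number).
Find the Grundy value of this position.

6

Pile A is a plain Nim pile of size 9, so its Grundy value is 9.
Pile B is a plain Nim pile of size 4, so its Grundy value is 4.
Pile C is a plain Nim pile of size 11, so its Grundy value is 11.
By the Sprague-Grundy theorem, the Grundy value of a sum of independent games is the XOR of the component values.
Combined value = 9 ⊕ 4 ⊕ 11 = 6.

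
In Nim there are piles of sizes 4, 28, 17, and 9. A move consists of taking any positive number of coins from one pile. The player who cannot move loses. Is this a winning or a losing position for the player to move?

Compute the nim-sum pairwise:
4 XOR 28 = 24
24 XOR 17 = 9
9 XOR 9 = 0
The nim-sum is 0, so this is a P-position: the player to move is in a losing position under optimal play.

Losing position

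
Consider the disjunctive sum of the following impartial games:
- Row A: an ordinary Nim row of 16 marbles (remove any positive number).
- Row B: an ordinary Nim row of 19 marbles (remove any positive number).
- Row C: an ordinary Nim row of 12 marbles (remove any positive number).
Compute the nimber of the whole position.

15

Row A is a plain Nim row of size 16, so its Grundy value is 16.
Row B is a plain Nim row of size 19, so its Grundy value is 19.
Row C is a plain Nim row of size 12, so its Grundy value is 12.
By the Sprague-Grundy theorem, the Grundy value of a sum of independent games is the XOR of the component values.
Combined value = 16 XOR 19 XOR 12 = 15.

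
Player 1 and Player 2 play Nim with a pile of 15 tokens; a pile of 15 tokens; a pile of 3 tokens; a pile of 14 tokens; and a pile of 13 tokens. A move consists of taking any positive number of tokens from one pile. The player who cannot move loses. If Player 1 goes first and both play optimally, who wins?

Player 2 wins

Nim-sum: 15 ^ 15 ^ 3 ^ 14 ^ 13 = 0.
The nim-sum is 0, so this is a P-position: the player to move is in a losing position under optimal play; Player 1 is about to move from it and so loses — Player 2 wins.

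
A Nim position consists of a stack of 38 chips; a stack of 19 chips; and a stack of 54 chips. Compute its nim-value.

3

Nim-sum: 38 XOR 19 XOR 54 = 3.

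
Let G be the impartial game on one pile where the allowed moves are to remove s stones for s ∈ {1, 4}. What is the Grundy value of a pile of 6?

Compute g(0), g(1), … for moves {1, 4}:
g(0) = mex{} = 0
g(1) = mex{0} = 1
g(2) = mex{1} = 0
g(3) = mex{0} = 1
g(4) = mex{0,1} = 2
g(5) = mex{1,2} = 0
g(6) = mex{0} = 1
So g(6) = 1.

1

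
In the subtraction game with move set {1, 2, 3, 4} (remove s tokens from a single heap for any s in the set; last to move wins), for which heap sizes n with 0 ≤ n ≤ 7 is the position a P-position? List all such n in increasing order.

0, 5

Grundy values for subtraction set {1, 2, 3, 4}:
g(0) = mex{} = 0
g(1) = mex{0} = 1
g(2) = mex{0,1} = 2
g(3) = mex{0,1,2} = 3
g(4) = mex{0,1,2,3} = 4
g(5) = mex{1,2,3,4} = 0
g(6) = mex{0,2,3,4} = 1
g(7) = mex{0,1,3,4} = 2
The P-positions (g = 0) in 0..7 are 0, 5.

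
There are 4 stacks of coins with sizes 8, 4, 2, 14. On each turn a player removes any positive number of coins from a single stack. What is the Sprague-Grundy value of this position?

0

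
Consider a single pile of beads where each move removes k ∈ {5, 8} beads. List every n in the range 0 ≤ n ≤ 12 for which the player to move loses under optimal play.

0, 1, 2, 3, 4

Compute g(0), g(1), … for moves {5, 8}:
g(0) = mex{} = 0
g(1) = mex{} = 0
g(2) = mex{} = 0
g(3) = mex{} = 0
g(4) = mex{} = 0
g(5) = mex{0} = 1
g(6) = mex{0} = 1
g(7) = mex{0} = 1
g(8) = mex{0} = 1
g(9) = mex{0} = 1
g(10) = mex{0,1} = 2
g(11) = mex{0,1} = 2
g(12) = mex{0,1} = 2
The P-positions (g = 0) in 0..12 are 0, 1, 2, 3, 4.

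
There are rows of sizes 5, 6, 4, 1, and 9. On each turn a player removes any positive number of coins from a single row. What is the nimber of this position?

15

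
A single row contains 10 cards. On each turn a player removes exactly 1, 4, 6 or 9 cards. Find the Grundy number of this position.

0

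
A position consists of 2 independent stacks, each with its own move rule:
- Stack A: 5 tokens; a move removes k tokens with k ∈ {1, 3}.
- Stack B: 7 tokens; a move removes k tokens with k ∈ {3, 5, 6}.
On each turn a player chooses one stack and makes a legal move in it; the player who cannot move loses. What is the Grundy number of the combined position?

3

For stack A, compute g(0), g(1), … with moves {1, 3}:
g(0) = mex{} = 0
g(1) = mex{0} = 1
g(2) = mex{1} = 0
g(3) = mex{0} = 1
g(4) = mex{1} = 0
g(5) = mex{0} = 1
So g(5) = 1.
For stack B, compute g(0), g(1), … with moves {3, 5, 6}:
k:     0  1  2  3  4  5  6  7
g(k):  0  0  0  1  1  1  2  2
So g(7) = 2.
The value of a disjunctive sum is the nim-sum of the parts.
Combined value = 1 XOR 2 = 3.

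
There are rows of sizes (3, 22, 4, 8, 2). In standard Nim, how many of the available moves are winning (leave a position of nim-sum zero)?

Nim-sum: 3 XOR 22 XOR 4 XOR 8 XOR 2 = 27.
The overall nim-sum is X = 27. A row of size p has a winning move iff p XOR X < p (reduce it to p XOR X).
  3: 3 XOR 27 = 24 ≥ 3 — no move.
  22: 22 XOR 27 = 13 < 22 — winning move (to 13).
  4: 4 XOR 27 = 31 ≥ 4 — no move.
  8: 8 XOR 27 = 19 ≥ 8 — no move.
  2: 2 XOR 27 = 25 ≥ 2 — no move.
That gives 1 winning move.

1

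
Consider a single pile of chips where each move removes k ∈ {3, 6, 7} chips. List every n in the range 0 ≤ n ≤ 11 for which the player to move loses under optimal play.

0, 1, 2, 10, 11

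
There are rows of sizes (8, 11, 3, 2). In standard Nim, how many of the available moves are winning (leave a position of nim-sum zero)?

3

In binary:
  1000  (8)
  1011  (11)
  0011  (3)
  0010  (2)
  ----
  0010  (2)
The overall nim-sum is X = 2. A row of size p has a winning move iff p XOR X < p (reduce it to p XOR X).
  8: 8 XOR 2 = 10 ≥ 8 — no move.
  11: 11 XOR 2 = 9 < 11 — winning move (to 9).
  3: 3 XOR 2 = 1 < 3 — winning move (to 1).
  2: 2 XOR 2 = 0 < 2 — winning move (to 0).
That gives 3 winning moves.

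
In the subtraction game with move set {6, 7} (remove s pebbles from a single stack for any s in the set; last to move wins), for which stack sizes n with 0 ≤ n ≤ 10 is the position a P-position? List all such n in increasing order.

0, 1, 2, 3, 4, 5

Compute g(0), g(1), … for moves {6, 7}:
g(0) = mex{} = 0
g(1) = mex{} = 0
g(2) = mex{} = 0
g(3) = mex{} = 0
g(4) = mex{} = 0
g(5) = mex{} = 0
g(6) = mex{0} = 1
g(7) = mex{0} = 1
g(8) = mex{0} = 1
g(9) = mex{0} = 1
g(10) = mex{0} = 1
The P-positions (g = 0) in 0..10 are 0, 1, 2, 3, 4, 5.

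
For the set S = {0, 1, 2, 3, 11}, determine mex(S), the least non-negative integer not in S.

The values 0, 1, 2, 3 are all present; 4 is the first non-negative integer missing from the set.

4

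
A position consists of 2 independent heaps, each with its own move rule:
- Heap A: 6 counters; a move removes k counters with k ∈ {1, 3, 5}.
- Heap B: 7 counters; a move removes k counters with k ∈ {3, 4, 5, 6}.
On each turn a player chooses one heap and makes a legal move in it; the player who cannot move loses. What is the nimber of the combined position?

2

For heap A, compute g(0), g(1), … with moves {1, 3, 5}:
g(0) = mex{} = 0
g(1) = mex{0} = 1
g(2) = mex{1} = 0
g(3) = mex{0} = 1
g(4) = mex{1} = 0
g(5) = mex{0} = 1
g(6) = mex{1} = 0
So g(6) = 0.
Grundy values for heap B (subtraction set {3, 4, 5, 6}):
g(0) = mex{} = 0
g(1) = mex{} = 0
g(2) = mex{} = 0
g(3) = mex{0} = 1
g(4) = mex{0} = 1
g(5) = mex{0} = 1
g(6) = mex{0,1} = 2
g(7) = mex{0,1} = 2
So g(7) = 2.
By the Sprague-Grundy theorem, the Grundy value of a sum of independent games is the XOR of the component values.
Combined value = 0 ⊕ 2 = 2.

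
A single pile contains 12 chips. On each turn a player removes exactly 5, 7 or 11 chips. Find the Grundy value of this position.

Compute g(0), g(1), … for moves {5, 7, 11}:
k:     0  1  2  3  4  5  6  7  8  9 10 11 12
g(k):  0  0  0  0  0  1  1  1  1  1  2  2  2
So g(12) = 2.

2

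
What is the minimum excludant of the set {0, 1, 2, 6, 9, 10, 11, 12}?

3

The values 0, 1, 2 are all present; 3 is the first non-negative integer missing from the set.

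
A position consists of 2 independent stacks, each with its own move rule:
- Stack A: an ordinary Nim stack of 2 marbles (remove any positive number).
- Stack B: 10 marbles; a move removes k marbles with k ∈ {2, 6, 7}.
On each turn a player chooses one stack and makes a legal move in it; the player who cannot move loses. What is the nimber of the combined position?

Stack A is a plain Nim stack of size 2, so its Grundy value is 2.
For stack B, compute g(0), g(1), … with moves {2, 6, 7}:
g(0) = mex{} = 0
g(1) = mex{} = 0
g(2) = mex{0} = 1
g(3) = mex{0} = 1
g(4) = mex{1} = 0
g(5) = mex{1} = 0
g(6) = mex{0} = 1
g(7) = mex{0} = 1
g(8) = mex{0,1} = 2
g(9) = mex{1} = 0
g(10) = mex{0,1,2} = 3
So g(10) = 3.
By the Sprague-Grundy theorem, the Grundy value of a sum of independent games is the XOR of the component values.
Combined value = 2 XOR 3 = 1.

1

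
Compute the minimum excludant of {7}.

0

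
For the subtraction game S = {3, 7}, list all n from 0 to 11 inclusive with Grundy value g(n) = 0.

0, 1, 2, 6, 10, 11

Build the Grundy sequence with g(k) = mex{g(k−s) : s ∈ {3, 7}, s ≤ k}:
k:     0  1  2  3  4  5  6  7  8  9 10 11
g(k):  0  0  0  1  1  1  0  2  2  1  0  0
The P-positions (g = 0) in 0..11 are 0, 1, 2, 6, 10, 11.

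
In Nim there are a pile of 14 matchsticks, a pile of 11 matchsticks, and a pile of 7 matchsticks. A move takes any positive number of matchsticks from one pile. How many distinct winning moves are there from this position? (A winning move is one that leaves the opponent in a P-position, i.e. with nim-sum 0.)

3

Compute the nim-sum pairwise:
14 XOR 11 = 5
5 XOR 7 = 2
The overall nim-sum is X = 2. A pile of size p has a winning move iff p XOR X < p (reduce it to p XOR X).
  14: 14 XOR 2 = 12 < 14 — winning move (to 12).
  11: 11 XOR 2 = 9 < 11 — winning move (to 9).
  7: 7 XOR 2 = 5 < 7 — winning move (to 5).
That gives 3 winning moves.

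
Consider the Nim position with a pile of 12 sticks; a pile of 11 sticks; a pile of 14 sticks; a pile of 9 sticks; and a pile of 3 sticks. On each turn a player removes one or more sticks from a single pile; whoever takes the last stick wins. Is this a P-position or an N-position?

N-position

Nim-sum: 12 ⊕ 11 ⊕ 14 ⊕ 9 ⊕ 3 = 3.
The nim-sum is 3 ≠ 0, so this is an N-position: the player to move can win.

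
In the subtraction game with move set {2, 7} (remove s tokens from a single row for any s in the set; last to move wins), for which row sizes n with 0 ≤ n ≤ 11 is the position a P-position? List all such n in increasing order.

0, 1, 4, 5, 9, 10

Grundy values for subtraction set {2, 7}:
k:     0  1  2  3  4  5  6  7  8  9 10 11
g(k):  0  0  1  1  0  0  1  1  2  0  0  1
The P-positions (g = 0) in 0..11 are 0, 1, 4, 5, 9, 10.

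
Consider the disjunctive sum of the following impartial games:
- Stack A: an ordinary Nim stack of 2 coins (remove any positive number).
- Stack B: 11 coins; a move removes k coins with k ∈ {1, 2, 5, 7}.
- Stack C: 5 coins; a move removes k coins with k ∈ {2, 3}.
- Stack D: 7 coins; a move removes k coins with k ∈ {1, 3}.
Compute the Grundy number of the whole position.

Stack A is a plain Nim stack of size 2, so its Grundy value is 2.
Build the Grundy sequence for stack B with g(k) = mex{g(k−s) : s ∈ {1, 2, 5, 7}, s ≤ k}:
g(0) = mex{} = 0
g(1) = mex{0} = 1
g(2) = mex{0,1} = 2
g(3) = mex{1,2} = 0
g(4) = mex{0,2} = 1
g(5) = mex{0,1} = 2
g(6) = mex{1,2} = 0
g(7) = mex{0,2} = 1
g(8) = mex{0,1} = 2
g(9) = mex{1,2} = 0
g(10) = mex{0,2} = 1
g(11) = mex{0,1} = 2
So g(11) = 2.
Grundy values for stack C (subtraction set {2, 3}):
k:     0  1  2  3  4  5
g(k):  0  0  1  1  2  0
So g(5) = 0.
For stack D, compute g(0), g(1), … with moves {1, 3}:
k:     0  1  2  3  4  5  6  7
g(k):  0  1  0  1  0  1  0  1
So g(7) = 1.
By the Sprague-Grundy theorem, the Grundy value of a sum of independent games is the XOR of the component values.
Combined value = 2 XOR 2 XOR 0 XOR 1 = 1.

1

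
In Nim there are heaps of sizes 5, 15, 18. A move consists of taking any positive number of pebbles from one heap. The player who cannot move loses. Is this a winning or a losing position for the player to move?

In binary:
  00101  (5)
  01111  (15)
  10010  (18)
  -----
  11000  (24)
The nim-sum is 24 ≠ 0, so this is an N-position: the player to move can win.

Winning position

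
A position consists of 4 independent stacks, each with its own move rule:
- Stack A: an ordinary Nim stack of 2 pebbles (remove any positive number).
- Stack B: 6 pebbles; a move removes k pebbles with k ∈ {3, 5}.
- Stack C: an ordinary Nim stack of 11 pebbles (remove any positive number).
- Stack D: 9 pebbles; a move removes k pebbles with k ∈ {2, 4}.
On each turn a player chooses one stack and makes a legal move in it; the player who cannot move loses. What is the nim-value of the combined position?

10

Stack A is a plain Nim stack of size 2, so its Grundy value is 2.
For stack B, compute g(0), g(1), … with moves {3, 5}:
k:     0  1  2  3  4  5  6
g(k):  0  0  0  1  1  1  2
So g(6) = 2.
Stack C is a plain Nim stack of size 11, so its Grundy value is 11.
Grundy values for stack D (subtraction set {2, 4}):
g(0) = mex{} = 0
g(1) = mex{} = 0
g(2) = mex{0} = 1
g(3) = mex{0} = 1
g(4) = mex{0,1} = 2
g(5) = mex{0,1} = 2
g(6) = mex{1,2} = 0
g(7) = mex{1,2} = 0
g(8) = mex{0,2} = 1
g(9) = mex{0,2} = 1
So g(9) = 1.
By the Sprague-Grundy theorem, the Grundy value of a sum of independent games is the XOR of the component values.
Combined value = 2 XOR 2 XOR 11 XOR 1 = 10.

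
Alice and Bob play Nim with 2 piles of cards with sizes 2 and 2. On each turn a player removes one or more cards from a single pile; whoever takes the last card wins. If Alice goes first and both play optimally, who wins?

Bob wins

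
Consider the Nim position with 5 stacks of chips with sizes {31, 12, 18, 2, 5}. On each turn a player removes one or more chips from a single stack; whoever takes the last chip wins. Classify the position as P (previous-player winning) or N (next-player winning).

N-position

Nim-sum: 31 ^ 12 ^ 18 ^ 2 ^ 5 = 6.
The nim-sum is 6 ≠ 0, so this is an N-position: the player to move can win.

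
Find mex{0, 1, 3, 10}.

The values 0, 1 are all present; 2 is the first non-negative integer missing from the set.

2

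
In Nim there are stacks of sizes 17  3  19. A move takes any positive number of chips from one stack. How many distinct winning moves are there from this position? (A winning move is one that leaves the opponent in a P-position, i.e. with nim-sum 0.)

3

Write each in binary and XOR column by column:
  10001  (17)
  00011  (3)
  10011  (19)
  -----
  00001  (1)
The overall nim-sum is X = 1. A stack of size p has a winning move iff p XOR X < p (reduce it to p XOR X).
  17: 17 XOR 1 = 16 < 17 — winning move (to 16).
  3: 3 XOR 1 = 2 < 3 — winning move (to 2).
  19: 19 XOR 1 = 18 < 19 — winning move (to 18).
That gives 3 winning moves.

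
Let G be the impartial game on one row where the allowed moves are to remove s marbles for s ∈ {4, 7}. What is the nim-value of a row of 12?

0

Build the Grundy sequence with g(k) = mex{g(k−s) : s ∈ {4, 7}, s ≤ k}:
g(0) = mex{} = 0
g(1) = mex{} = 0
g(2) = mex{} = 0
g(3) = mex{} = 0
g(4) = mex{0} = 1
g(5) = mex{0} = 1
g(6) = mex{0} = 1
g(7) = mex{0} = 1
g(8) = mex{0,1} = 2
g(9) = mex{0,1} = 2
g(10) = mex{0,1} = 2
g(11) = mex{1} = 0
g(12) = mex{1,2} = 0
So g(12) = 0.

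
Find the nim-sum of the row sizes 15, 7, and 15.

7

Bitwise XOR of the heap sizes:
  1111  (15)
  0111  (7)
  1111  (15)
  ----
  0111  (7)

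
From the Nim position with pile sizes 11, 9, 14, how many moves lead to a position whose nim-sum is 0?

3

Nim-sum: 11 ⊕ 9 ⊕ 14 = 12.
The overall nim-sum is X = 12. A pile of size p has a winning move iff p XOR X < p (reduce it to p XOR X).
  11: 11 XOR 12 = 7 < 11 — winning move (to 7).
  9: 9 XOR 12 = 5 < 9 — winning move (to 5).
  14: 14 XOR 12 = 2 < 14 — winning move (to 2).
That gives 3 winning moves.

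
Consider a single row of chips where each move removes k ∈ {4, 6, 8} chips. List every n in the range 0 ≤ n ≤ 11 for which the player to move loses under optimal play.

Build the Grundy sequence with g(k) = mex{g(k−s) : s ∈ {4, 6, 8}, s ≤ k}:
g(0) = mex{} = 0
g(1) = mex{} = 0
g(2) = mex{} = 0
g(3) = mex{} = 0
g(4) = mex{0} = 1
g(5) = mex{0} = 1
g(6) = mex{0} = 1
g(7) = mex{0} = 1
g(8) = mex{0,1} = 2
g(9) = mex{0,1} = 2
g(10) = mex{0,1} = 2
g(11) = mex{0,1} = 2
The P-positions (g = 0) in 0..11 are 0, 1, 2, 3.

0, 1, 2, 3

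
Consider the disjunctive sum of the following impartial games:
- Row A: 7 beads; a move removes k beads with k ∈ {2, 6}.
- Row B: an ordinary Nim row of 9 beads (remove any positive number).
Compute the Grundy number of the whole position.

Build the Grundy sequence for row A with g(k) = mex{g(k−s) : s ∈ {2, 6}, s ≤ k}:
g(0) = mex{} = 0
g(1) = mex{} = 0
g(2) = mex{0} = 1
g(3) = mex{0} = 1
g(4) = mex{1} = 0
g(5) = mex{1} = 0
g(6) = mex{0} = 1
g(7) = mex{0} = 1
So g(7) = 1.
Row B is a plain Nim row of size 9, so its Grundy value is 9.
By the Sprague-Grundy theorem, the Grundy value of a sum of independent games is the XOR of the component values.
Combined value = 1 XOR 9 = 8.

8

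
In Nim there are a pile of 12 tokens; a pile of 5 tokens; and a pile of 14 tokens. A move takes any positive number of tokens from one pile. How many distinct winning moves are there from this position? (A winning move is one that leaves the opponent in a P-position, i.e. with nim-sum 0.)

Compute the nim-sum pairwise:
12 XOR 5 = 9
9 XOR 14 = 7
The overall nim-sum is X = 7. A pile of size p has a winning move iff p XOR X < p (reduce it to p XOR X).
  12: 12 XOR 7 = 11 < 12 — winning move (to 11).
  5: 5 XOR 7 = 2 < 5 — winning move (to 2).
  14: 14 XOR 7 = 9 < 14 — winning move (to 9).
That gives 3 winning moves.

3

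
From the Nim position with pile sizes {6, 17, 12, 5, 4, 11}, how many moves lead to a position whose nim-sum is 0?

Nim-sum: 6 ⊕ 17 ⊕ 12 ⊕ 5 ⊕ 4 ⊕ 11 = 17.
The overall nim-sum is X = 17. A pile of size p has a winning move iff p XOR X < p (reduce it to p XOR X).
  6: 6 XOR 17 = 23 ≥ 6 — no move.
  17: 17 XOR 17 = 0 < 17 — winning move (to 0).
  12: 12 XOR 17 = 29 ≥ 12 — no move.
  5: 5 XOR 17 = 20 ≥ 5 — no move.
  4: 4 XOR 17 = 21 ≥ 4 — no move.
  11: 11 XOR 17 = 26 ≥ 11 — no move.
That gives 1 winning move.

1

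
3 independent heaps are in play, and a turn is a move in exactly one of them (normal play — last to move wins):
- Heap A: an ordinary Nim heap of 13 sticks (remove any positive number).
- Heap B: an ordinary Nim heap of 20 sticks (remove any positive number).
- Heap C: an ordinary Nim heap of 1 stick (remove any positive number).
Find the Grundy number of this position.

24

Heap A is a plain Nim heap of size 13, so its Grundy value is 13.
Heap B is a plain Nim heap of size 20, so its Grundy value is 20.
Heap C is a plain Nim heap of size 1, so its Grundy value is 1.
The value of a disjunctive sum is the nim-sum of the parts.
Combined value = 13 XOR 20 XOR 1 = 24.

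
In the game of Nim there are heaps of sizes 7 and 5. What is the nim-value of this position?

In binary:
  111  (7)
  101  (5)
  ---
  010  (2)

2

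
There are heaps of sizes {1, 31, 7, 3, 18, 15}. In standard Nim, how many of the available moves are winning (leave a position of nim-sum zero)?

Nim-sum: 1 XOR 31 XOR 7 XOR 3 XOR 18 XOR 15 = 7.
The overall nim-sum is X = 7. A heap of size p has a winning move iff p XOR X < p (reduce it to p XOR X).
  1: 1 XOR 7 = 6 ≥ 1 — no move.
  31: 31 XOR 7 = 24 < 31 — winning move (to 24).
  7: 7 XOR 7 = 0 < 7 — winning move (to 0).
  3: 3 XOR 7 = 4 ≥ 3 — no move.
  18: 18 XOR 7 = 21 ≥ 18 — no move.
  15: 15 XOR 7 = 8 < 15 — winning move (to 8).
That gives 3 winning moves.

3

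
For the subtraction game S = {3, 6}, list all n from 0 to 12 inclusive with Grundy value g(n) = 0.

0, 1, 2, 9, 10, 11

Build the Grundy sequence with g(k) = mex{g(k−s) : s ∈ {3, 6}, s ≤ k}:
k:     0  1  2  3  4  5  6  7  8  9 10 11 12
g(k):  0  0  0  1  1  1  2  2  2  0  0  0  1
The P-positions (g = 0) in 0..12 are 0, 1, 2, 9, 10, 11.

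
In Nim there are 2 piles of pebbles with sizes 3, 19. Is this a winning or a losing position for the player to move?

Winning position

Nim-sum: 3 ⊕ 19 = 16.
The nim-sum is 16 ≠ 0, so this is an N-position: the player to move can win.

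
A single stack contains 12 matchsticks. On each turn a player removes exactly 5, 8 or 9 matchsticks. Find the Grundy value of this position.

2

Compute g(0), g(1), … for moves {5, 8, 9}:
g(0) = mex{} = 0
g(1) = mex{} = 0
g(2) = mex{} = 0
g(3) = mex{} = 0
g(4) = mex{} = 0
g(5) = mex{0} = 1
g(6) = mex{0} = 1
g(7) = mex{0} = 1
g(8) = mex{0} = 1
g(9) = mex{0} = 1
g(10) = mex{0,1} = 2
g(11) = mex{0,1} = 2
g(12) = mex{0,1} = 2
So g(12) = 2.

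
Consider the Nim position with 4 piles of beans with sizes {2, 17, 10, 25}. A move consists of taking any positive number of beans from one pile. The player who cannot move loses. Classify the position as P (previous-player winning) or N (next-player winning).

Compute the nim-sum pairwise:
2 XOR 17 = 19
19 XOR 10 = 25
25 XOR 25 = 0
The nim-sum is 0, so this is a P-position: the player to move is in a losing position under optimal play.

P-position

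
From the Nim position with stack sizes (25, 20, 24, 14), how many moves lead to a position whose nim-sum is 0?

Bitwise XOR of the heap sizes:
  11001  (25)
  10100  (20)
  11000  (24)
  01110  (14)
  -----
  11011  (27)
The overall nim-sum is X = 27. A stack of size p has a winning move iff p XOR X < p (reduce it to p XOR X).
  25: 25 XOR 27 = 2 < 25 — winning move (to 2).
  20: 20 XOR 27 = 15 < 20 — winning move (to 15).
  24: 24 XOR 27 = 3 < 24 — winning move (to 3).
  14: 14 XOR 27 = 21 ≥ 14 — no move.
That gives 3 winning moves.

3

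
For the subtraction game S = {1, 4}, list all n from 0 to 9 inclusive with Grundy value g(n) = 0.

Build the Grundy sequence with g(k) = mex{g(k−s) : s ∈ {1, 4}, s ≤ k}:
g(0) = mex{} = 0
g(1) = mex{0} = 1
g(2) = mex{1} = 0
g(3) = mex{0} = 1
g(4) = mex{0,1} = 2
g(5) = mex{1,2} = 0
g(6) = mex{0} = 1
g(7) = mex{1} = 0
g(8) = mex{0,2} = 1
g(9) = mex{0,1} = 2
The P-positions (g = 0) in 0..9 are 0, 2, 5, 7.

0, 2, 5, 7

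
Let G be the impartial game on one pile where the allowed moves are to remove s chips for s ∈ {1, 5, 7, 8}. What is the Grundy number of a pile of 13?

3

Grundy values for subtraction set {1, 5, 7, 8}:
g(0) = mex{} = 0
g(1) = mex{0} = 1
g(2) = mex{1} = 0
g(3) = mex{0} = 1
g(4) = mex{1} = 0
g(5) = mex{0} = 1
g(6) = mex{1} = 0
g(7) = mex{0} = 1
g(8) = mex{0,1} = 2
g(9) = mex{0,1,2} = 3
g(10) = mex{0,1,3} = 2
g(11) = mex{0,1,2} = 3
g(12) = mex{0,1,3} = 2
g(13) = mex{0,1,2} = 3
So g(13) = 3.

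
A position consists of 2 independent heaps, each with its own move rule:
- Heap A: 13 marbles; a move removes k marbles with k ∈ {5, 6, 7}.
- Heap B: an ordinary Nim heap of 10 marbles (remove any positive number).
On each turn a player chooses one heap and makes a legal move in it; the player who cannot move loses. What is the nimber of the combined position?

Grundy values for heap A (subtraction set {5, 6, 7}):
k:     0  1  2  3  4  5  6  7  8  9 10 11 12 13
g(k):  0  0  0  0  0  1  1  1  1  1  2  2  0  0
So g(13) = 0.
Heap B is a plain Nim heap of size 10, so its Grundy value is 10.
The value of a disjunctive sum is the nim-sum of the parts.
Combined value = 0 ⊕ 10 = 10.

10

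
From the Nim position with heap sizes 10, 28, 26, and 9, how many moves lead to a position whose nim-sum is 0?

1

Compute the nim-sum pairwise:
10 ^ 28 = 22
22 ^ 26 = 12
12 ^ 9 = 5
The overall nim-sum is X = 5. A heap of size p has a winning move iff p XOR X < p (reduce it to p XOR X).
  10: 10 XOR 5 = 15 ≥ 10 — no move.
  28: 28 XOR 5 = 25 < 28 — winning move (to 25).
  26: 26 XOR 5 = 31 ≥ 26 — no move.
  9: 9 XOR 5 = 12 ≥ 9 — no move.
That gives 1 winning move.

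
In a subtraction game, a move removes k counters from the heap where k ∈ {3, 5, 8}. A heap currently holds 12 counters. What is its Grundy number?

0

Compute g(0), g(1), … for moves {3, 5, 8}:
k:     0  1  2  3  4  5  6  7  8  9 10 11 12
g(k):  0  0  0  1  1  1  2  2  2  3  3  0  0
So g(12) = 0.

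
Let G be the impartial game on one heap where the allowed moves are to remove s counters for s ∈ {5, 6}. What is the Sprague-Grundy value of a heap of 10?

Compute g(0), g(1), … for moves {5, 6}:
g(0) = mex{} = 0
g(1) = mex{} = 0
g(2) = mex{} = 0
g(3) = mex{} = 0
g(4) = mex{} = 0
g(5) = mex{0} = 1
g(6) = mex{0} = 1
g(7) = mex{0} = 1
g(8) = mex{0} = 1
g(9) = mex{0} = 1
g(10) = mex{0,1} = 2
So g(10) = 2.

2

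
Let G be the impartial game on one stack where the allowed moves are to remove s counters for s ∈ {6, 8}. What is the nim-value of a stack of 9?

Build the Grundy sequence with g(k) = mex{g(k−s) : s ∈ {6, 8}, s ≤ k}:
g(0) = mex{} = 0
g(1) = mex{} = 0
g(2) = mex{} = 0
g(3) = mex{} = 0
g(4) = mex{} = 0
g(5) = mex{} = 0
g(6) = mex{0} = 1
g(7) = mex{0} = 1
g(8) = mex{0} = 1
g(9) = mex{0} = 1
So g(9) = 1.

1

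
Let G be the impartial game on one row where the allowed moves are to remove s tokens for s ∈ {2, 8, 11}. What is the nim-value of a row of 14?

0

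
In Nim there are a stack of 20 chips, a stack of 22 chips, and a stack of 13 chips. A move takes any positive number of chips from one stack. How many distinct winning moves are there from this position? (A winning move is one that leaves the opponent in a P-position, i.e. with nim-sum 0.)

1

Compute the nim-sum pairwise:
20 ⊕ 22 = 2
2 ⊕ 13 = 15
The overall nim-sum is X = 15. A stack of size p has a winning move iff p XOR X < p (reduce it to p XOR X).
  20: 20 XOR 15 = 27 ≥ 20 — no move.
  22: 22 XOR 15 = 25 ≥ 22 — no move.
  13: 13 XOR 15 = 2 < 13 — winning move (to 2).
That gives 1 winning move.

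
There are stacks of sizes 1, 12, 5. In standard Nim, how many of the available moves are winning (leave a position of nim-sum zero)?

1

Nim-sum: 1 ^ 12 ^ 5 = 8.
The overall nim-sum is X = 8. A stack of size p has a winning move iff p XOR X < p (reduce it to p XOR X).
  1: 1 XOR 8 = 9 ≥ 1 — no move.
  12: 12 XOR 8 = 4 < 12 — winning move (to 4).
  5: 5 XOR 8 = 13 ≥ 5 — no move.
That gives 1 winning move.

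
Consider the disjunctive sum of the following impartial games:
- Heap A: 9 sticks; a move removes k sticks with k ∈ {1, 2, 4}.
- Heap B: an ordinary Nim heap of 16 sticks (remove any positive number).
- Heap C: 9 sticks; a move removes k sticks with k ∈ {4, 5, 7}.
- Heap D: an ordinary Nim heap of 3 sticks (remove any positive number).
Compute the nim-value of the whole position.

17

For heap A, compute g(0), g(1), … with moves {1, 2, 4}:
k:     0  1  2  3  4  5  6  7  8  9
g(k):  0  1  2  0  1  2  0  1  2  0
So g(9) = 0.
Heap B is a plain Nim heap of size 16, so its Grundy value is 16.
Build the Grundy sequence for heap C with g(k) = mex{g(k−s) : s ∈ {4, 5, 7}, s ≤ k}:
g(0) = mex{} = 0
g(1) = mex{} = 0
g(2) = mex{} = 0
g(3) = mex{} = 0
g(4) = mex{0} = 1
g(5) = mex{0} = 1
g(6) = mex{0} = 1
g(7) = mex{0} = 1
g(8) = mex{0,1} = 2
g(9) = mex{0,1} = 2
So g(9) = 2.
Heap D is a plain Nim heap of size 3, so its Grundy value is 3.
By the Sprague-Grundy theorem, the Grundy value of a sum of independent games is the XOR of the component values.
Combined value = 0 XOR 16 XOR 2 XOR 3 = 17.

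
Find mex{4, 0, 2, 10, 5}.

0 is in the set but 1 is not, so the mex is 1.

1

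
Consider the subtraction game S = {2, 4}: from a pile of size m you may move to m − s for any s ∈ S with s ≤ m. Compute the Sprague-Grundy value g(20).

Compute g(0), g(1), … for moves {2, 4}:
k:     0  1  2  3  4  5  6  7  8  9 10 11 12 13 14 15 16 17 18 19 20
g(k):  0  0  1  1  2  2  0  0  1  1  2  2  0  0  1  1  2  2  0  0  1
So g(20) = 1.

1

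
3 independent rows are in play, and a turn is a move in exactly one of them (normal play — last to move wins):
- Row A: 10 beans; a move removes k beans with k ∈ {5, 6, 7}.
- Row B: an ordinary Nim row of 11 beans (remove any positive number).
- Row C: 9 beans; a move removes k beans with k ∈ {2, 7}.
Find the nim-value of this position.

9

Build the Grundy sequence for row A with g(k) = mex{g(k−s) : s ∈ {5, 6, 7}, s ≤ k}:
k:     0  1  2  3  4  5  6  7  8  9 10
g(k):  0  0  0  0  0  1  1  1  1  1  2
So g(10) = 2.
Row B is a plain Nim row of size 11, so its Grundy value is 11.
Build the Grundy sequence for row C with g(k) = mex{g(k−s) : s ∈ {2, 7}, s ≤ k}:
k:     0  1  2  3  4  5  6  7  8  9
g(k):  0  0  1  1  0  0  1  1  2  0
So g(9) = 0.
The value of a disjunctive sum is the nim-sum of the parts.
Combined value = 2 ⊕ 11 ⊕ 0 = 9.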